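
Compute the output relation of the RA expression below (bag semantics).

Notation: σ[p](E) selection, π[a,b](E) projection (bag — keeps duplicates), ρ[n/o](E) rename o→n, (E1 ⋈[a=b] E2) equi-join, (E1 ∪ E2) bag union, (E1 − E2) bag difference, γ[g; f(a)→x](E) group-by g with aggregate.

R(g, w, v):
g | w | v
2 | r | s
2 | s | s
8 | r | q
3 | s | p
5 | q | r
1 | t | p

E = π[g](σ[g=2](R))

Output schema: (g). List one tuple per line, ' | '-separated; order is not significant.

Row counts bottom-up:
  R → 6
  σ[g=2](R) → 2
  π[g](σ[g=2](R)) → 2

== RESULT ==
g
2
2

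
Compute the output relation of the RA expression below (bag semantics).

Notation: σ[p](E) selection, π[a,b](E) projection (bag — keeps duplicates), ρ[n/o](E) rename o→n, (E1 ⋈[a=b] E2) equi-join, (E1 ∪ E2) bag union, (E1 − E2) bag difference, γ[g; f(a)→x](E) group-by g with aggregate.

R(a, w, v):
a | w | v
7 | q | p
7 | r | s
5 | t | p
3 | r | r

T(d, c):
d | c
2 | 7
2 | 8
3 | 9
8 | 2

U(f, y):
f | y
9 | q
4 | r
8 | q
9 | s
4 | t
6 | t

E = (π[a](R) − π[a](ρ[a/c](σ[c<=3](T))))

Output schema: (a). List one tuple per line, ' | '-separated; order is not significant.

Stepwise |·|:
  R → 4
  π[a](R) → 4
  T → 4
  σ[c<=3](T) → 1
  ρ[a/c](σ[c<=3](T)) → 1
  π[a](ρ[a/c](σ[c<=3](T))) → 1
  (π[a](R) − π[a](ρ[a/c](σ[c<=3](T)))) → 4

== RESULT ==
a
3
5
7
7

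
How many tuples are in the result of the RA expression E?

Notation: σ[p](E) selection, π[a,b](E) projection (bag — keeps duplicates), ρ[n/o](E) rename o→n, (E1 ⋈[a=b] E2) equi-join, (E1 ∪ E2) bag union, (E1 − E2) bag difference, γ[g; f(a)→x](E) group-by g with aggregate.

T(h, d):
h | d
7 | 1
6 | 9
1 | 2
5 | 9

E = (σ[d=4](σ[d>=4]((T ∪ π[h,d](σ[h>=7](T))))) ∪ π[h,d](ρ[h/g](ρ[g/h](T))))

Row counts bottom-up:
  T → 4
  T → 4
  σ[h>=7](T) → 1
  π[h,d](σ[h>=7](T)) → 1
  (T ∪ π[h,d](σ[h>=7](T))) → 5
  σ[d>=4]((T ∪ π[h,d](σ[h>=7](T)))) → 2
  σ[d=4](σ[d>=4]((T ∪ π[h,d](σ[h>=7](T))))) → 0
  T → 4
  ρ[g/h](T) → 4
  ρ[h/g](ρ[g/h](T)) → 4
  π[h,d](ρ[h/g](ρ[g/h](T))) → 4
  (σ[d=4](σ[d>=4]((T ∪ π[h,d](σ[h>=7](T))))) ∪ π[h,d](ρ[h/g](ρ[g/h](T)))) → 4

|E| = 4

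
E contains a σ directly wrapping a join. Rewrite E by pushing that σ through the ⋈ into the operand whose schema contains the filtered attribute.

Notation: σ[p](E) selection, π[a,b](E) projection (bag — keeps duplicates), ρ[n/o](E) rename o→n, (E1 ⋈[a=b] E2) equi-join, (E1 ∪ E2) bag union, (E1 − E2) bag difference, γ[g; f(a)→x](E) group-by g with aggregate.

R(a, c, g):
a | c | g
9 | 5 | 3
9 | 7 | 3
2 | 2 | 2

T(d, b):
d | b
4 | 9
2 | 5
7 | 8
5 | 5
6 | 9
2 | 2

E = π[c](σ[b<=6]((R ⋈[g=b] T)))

σ filters on b, owned by the right side.
E' = π[c]((R ⋈[g=b] σ[b<=6](T)))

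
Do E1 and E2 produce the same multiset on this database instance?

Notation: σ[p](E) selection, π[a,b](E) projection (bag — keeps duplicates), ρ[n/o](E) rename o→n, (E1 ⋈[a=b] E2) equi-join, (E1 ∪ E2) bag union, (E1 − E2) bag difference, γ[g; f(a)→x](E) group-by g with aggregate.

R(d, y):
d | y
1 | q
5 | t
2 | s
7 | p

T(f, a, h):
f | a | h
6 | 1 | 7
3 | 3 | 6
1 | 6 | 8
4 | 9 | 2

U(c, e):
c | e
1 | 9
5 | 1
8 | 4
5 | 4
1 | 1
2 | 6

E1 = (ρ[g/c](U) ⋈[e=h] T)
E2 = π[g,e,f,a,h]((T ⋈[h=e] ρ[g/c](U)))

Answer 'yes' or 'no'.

E1 subexpression sizes:
  U → 6
  ρ[g/c](U) → 6
  T → 4
  (ρ[g/c](U) ⋈[e=h] T) → 1
E2 subexpression sizes:
  T → 4
  U → 6
  ρ[g/c](U) → 6
  (T ⋈[h=e] ρ[g/c](U)) → 1
  π[g,e,f,a,h]((T ⋈[h=e] ρ[g/c](U))) → 1

E1 and E2 produce the same multiset:
g | e | f | a | h
2 | 6 | 3 | 3 | 6

yes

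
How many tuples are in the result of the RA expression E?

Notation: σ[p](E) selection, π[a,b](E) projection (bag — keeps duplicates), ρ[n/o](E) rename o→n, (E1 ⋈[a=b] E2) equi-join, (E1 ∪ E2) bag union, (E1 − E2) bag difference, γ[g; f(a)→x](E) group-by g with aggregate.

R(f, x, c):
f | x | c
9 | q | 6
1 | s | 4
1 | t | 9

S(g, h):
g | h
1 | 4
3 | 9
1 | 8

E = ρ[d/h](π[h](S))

Stepwise |·|:
  S → 3
  π[h](S) → 3
  ρ[d/h](π[h](S)) → 3

|E| = 3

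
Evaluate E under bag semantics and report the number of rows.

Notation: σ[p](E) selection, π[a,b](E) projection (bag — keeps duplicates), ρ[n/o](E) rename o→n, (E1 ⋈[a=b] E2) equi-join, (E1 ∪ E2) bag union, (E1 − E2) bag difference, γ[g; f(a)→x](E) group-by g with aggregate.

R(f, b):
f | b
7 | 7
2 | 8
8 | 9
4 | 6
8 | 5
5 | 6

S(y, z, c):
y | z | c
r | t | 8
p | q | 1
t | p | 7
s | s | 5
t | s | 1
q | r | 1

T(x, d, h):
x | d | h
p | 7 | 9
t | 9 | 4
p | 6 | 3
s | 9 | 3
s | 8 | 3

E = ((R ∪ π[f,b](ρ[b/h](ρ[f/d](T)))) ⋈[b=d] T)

Subexpression sizes:
  R → 6
  T → 5
  ρ[f/d](T) → 5
  ρ[b/h](ρ[f/d](T)) → 5
  π[f,b](ρ[b/h](ρ[f/d](T))) → 5
  (R ∪ π[f,b](ρ[b/h](ρ[f/d](T)))) → 11
  T → 5
  ((R ∪ π[f,b](ρ[b/h](ρ[f/d](T)))) ⋈[b=d] T) → 8

|E| = 8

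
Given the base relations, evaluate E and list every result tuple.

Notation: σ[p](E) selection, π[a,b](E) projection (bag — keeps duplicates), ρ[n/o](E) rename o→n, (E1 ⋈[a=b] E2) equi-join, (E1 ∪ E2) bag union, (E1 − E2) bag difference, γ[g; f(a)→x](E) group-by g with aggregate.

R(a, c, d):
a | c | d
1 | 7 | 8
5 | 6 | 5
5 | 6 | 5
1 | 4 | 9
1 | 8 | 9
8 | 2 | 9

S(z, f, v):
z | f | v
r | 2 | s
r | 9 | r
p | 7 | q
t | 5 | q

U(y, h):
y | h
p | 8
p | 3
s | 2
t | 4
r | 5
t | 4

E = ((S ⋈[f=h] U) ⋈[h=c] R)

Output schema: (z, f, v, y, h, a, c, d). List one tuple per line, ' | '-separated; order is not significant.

Stepwise |·|:
  S → 4
  U → 6
  (S ⋈[f=h] U) → 2
  R → 6
  ((S ⋈[f=h] U) ⋈[h=c] R) → 1

== RESULT ==
z | f | v | y | h | a | c | d
r | 2 | s | s | 2 | 8 | 2 | 9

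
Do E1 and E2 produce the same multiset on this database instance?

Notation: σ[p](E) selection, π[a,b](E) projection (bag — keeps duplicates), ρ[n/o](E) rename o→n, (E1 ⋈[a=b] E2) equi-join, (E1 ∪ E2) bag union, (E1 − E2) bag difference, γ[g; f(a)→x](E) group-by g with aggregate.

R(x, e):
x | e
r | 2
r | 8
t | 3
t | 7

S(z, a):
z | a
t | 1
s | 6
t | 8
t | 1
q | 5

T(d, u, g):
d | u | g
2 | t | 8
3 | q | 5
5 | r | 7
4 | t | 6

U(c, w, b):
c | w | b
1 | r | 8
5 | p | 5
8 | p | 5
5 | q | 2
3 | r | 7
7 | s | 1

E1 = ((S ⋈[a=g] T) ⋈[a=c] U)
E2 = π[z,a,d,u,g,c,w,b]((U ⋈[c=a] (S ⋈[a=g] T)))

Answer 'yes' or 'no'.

E1 per-node cardinality:
  S → 5
  T → 4
  (S ⋈[a=g] T) → 3
  U → 6
  ((S ⋈[a=g] T) ⋈[a=c] U) → 3
E2 per-node cardinality:
  U → 6
  S → 5
  T → 4
  (S ⋈[a=g] T) → 3
  (U ⋈[c=a] (S ⋈[a=g] T)) → 3
  π[z,a,d,u,g,c,w,b]((U ⋈[c=a] (S ⋈[a=g] T))) → 3

E1 and E2 produce the same multiset:
z | a | d | u | g | c | w | b
q | 5 | 3 | q | 5 | 5 | p | 5
q | 5 | 3 | q | 5 | 5 | q | 2
t | 8 | 2 | t | 8 | 8 | p | 5

yes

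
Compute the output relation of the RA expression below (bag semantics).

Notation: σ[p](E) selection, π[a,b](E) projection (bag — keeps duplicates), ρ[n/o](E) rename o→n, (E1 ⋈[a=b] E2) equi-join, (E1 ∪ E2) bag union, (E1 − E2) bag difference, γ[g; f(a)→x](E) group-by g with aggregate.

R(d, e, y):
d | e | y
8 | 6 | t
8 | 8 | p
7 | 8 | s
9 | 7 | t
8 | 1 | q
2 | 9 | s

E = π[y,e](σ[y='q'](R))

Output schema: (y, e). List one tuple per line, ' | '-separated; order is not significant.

Row counts bottom-up:
  R → 6
  σ[y='q'](R) → 1
  π[y,e](σ[y='q'](R)) → 1

== RESULT ==
y | e
q | 1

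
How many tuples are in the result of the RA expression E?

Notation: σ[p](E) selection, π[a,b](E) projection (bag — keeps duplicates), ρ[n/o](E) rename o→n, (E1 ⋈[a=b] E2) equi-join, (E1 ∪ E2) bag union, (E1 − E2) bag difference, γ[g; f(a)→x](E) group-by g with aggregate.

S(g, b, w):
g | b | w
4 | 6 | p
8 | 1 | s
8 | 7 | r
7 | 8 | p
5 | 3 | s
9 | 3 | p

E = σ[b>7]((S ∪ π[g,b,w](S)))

Subexpression sizes:
  S → 6
  S → 6
  π[g,b,w](S) → 6
  (S ∪ π[g,b,w](S)) → 12
  σ[b>7]((S ∪ π[g,b,w](S))) → 2

|E| = 2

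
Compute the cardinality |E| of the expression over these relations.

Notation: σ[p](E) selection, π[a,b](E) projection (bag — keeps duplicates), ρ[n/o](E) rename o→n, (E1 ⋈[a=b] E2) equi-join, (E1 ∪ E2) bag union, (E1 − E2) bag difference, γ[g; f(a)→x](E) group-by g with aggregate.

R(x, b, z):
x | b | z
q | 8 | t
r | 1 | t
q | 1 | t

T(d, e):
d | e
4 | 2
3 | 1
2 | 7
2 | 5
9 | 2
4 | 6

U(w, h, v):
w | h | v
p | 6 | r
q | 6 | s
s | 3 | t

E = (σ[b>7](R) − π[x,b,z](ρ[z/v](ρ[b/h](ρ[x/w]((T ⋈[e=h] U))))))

Subexpression sizes:
  R → 3
  σ[b>7](R) → 1
  T → 6
  U → 3
  (T ⋈[e=h] U) → 2
  ρ[x/w]((T ⋈[e=h] U)) → 2
  ρ[b/h](ρ[x/w]((T ⋈[e=h] U))) → 2
  ρ[z/v](ρ[b/h](ρ[x/w]((T ⋈[e=h] U)))) → 2
  π[x,b,z](ρ[z/v](ρ[b/h](ρ[x/w]((T ⋈[e=h] U))))) → 2
  (σ[b>7](R) − π[x,b,z](ρ[z/v](ρ[b/h](ρ[x/w]((T ⋈[e=h] U)))))) → 1

|E| = 1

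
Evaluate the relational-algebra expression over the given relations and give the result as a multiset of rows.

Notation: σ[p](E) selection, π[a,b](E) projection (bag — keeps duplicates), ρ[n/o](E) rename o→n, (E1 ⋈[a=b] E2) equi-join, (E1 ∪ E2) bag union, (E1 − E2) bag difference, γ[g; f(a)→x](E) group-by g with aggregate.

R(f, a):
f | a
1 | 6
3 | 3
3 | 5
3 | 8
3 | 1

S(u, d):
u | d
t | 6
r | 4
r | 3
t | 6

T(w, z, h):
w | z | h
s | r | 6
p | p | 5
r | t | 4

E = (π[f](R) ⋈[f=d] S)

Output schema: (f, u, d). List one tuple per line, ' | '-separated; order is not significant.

Stepwise |·|:
  R → 5
  π[f](R) → 5
  S → 4
  (π[f](R) ⋈[f=d] S) → 4

== RESULT ==
f | u | d
3 | r | 3
3 | r | 3
3 | r | 3
3 | r | 3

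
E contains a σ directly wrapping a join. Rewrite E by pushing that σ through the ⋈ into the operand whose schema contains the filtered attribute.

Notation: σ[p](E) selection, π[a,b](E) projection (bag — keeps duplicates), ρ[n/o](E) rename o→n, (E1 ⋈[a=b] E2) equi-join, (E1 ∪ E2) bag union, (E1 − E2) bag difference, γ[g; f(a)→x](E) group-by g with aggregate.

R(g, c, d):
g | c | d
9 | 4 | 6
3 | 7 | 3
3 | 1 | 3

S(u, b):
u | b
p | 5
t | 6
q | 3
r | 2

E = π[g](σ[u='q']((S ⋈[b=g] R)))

σ filters on u, owned by the left side.
E' = π[g]((σ[u='q'](S) ⋈[b=g] R))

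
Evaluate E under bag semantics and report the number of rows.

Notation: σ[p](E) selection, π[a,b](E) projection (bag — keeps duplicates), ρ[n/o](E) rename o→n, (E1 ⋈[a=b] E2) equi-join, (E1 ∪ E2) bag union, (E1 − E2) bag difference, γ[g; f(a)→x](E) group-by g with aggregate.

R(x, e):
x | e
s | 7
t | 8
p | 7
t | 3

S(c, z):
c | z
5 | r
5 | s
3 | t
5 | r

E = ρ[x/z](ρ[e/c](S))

Row counts bottom-up:
  S → 4
  ρ[e/c](S) → 4
  ρ[x/z](ρ[e/c](S)) → 4

|E| = 4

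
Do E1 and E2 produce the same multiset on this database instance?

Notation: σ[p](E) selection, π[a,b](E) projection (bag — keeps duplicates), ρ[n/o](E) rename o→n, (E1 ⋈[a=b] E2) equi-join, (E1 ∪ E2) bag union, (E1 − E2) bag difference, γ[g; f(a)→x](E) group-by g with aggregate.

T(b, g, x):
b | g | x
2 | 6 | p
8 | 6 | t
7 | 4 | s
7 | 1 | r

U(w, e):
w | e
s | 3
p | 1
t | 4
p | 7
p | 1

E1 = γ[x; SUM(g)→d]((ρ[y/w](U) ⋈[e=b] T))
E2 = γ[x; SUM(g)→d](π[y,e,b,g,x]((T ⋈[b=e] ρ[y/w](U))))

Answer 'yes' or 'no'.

E1 per-node cardinality:
  U → 5
  ρ[y/w](U) → 5
  T → 4
  (ρ[y/w](U) ⋈[e=b] T) → 2
  γ[x; SUM(g)→d]((ρ[y/w](U) ⋈[e=b] T)) → 2
E2 per-node cardinality:
  T → 4
  U → 5
  ρ[y/w](U) → 5
  (T ⋈[b=e] ρ[y/w](U)) → 2
  π[y,e,b,g,x]((T ⋈[b=e] ρ[y/w](U))) → 2
  γ[x; SUM(g)→d](π[y,e,b,g,x]((T ⋈[b=e] ρ[y/w](U)))) → 2

E1 and E2 produce the same multiset:
x | d
r | 1
s | 4

yes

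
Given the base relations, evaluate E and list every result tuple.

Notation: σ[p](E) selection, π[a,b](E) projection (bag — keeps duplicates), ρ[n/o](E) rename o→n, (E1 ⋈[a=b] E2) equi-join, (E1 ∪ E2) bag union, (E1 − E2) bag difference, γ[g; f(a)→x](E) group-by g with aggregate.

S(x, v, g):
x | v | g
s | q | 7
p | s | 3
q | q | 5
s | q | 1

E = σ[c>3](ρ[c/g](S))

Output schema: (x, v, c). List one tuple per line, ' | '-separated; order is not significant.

Subexpression sizes:
  S → 4
  ρ[c/g](S) → 4
  σ[c>3](ρ[c/g](S)) → 2

== RESULT ==
x | v | c
q | q | 5
s | q | 7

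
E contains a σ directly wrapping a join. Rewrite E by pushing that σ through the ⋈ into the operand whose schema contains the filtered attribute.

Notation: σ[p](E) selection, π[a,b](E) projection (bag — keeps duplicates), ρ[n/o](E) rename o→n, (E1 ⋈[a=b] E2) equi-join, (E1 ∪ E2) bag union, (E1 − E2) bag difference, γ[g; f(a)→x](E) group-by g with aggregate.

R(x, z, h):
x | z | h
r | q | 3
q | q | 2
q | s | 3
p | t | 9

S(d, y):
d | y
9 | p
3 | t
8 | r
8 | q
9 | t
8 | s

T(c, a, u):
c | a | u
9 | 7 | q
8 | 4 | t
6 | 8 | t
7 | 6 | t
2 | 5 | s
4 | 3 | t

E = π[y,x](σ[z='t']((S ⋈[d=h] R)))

σ filters on z, owned by the right side.
E' = π[y,x]((S ⋈[d=h] σ[z='t'](R)))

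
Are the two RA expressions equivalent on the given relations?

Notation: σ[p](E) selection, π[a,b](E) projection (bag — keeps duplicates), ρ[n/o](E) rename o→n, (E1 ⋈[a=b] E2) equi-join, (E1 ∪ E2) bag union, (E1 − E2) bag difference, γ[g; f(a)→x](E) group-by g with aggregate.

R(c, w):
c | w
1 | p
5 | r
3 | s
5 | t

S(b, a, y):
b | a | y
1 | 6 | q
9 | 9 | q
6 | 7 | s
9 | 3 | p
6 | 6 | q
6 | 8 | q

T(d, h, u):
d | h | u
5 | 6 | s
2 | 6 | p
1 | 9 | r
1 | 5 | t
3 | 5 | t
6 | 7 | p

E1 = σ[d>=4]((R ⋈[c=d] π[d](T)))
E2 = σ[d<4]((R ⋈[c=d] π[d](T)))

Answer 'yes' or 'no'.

E1 row counts bottom-up:
  R → 4
  T → 6
  π[d](T) → 6
  (R ⋈[c=d] π[d](T)) → 5
  σ[d>=4]((R ⋈[c=d] π[d](T))) → 2
E2 row counts bottom-up:
  R → 4
  T → 6
  π[d](T) → 6
  (R ⋈[c=d] π[d](T)) → 5
  σ[d<4]((R ⋈[c=d] π[d](T))) → 3

E1 result:
c | w | d
5 | r | 5
5 | t | 5
E2 result:
c | w | d
1 | p | 1
1 | p | 1
3 | s | 3
Witness: (3, 's', 3) appears 0× in E1 but 1× in E2.

no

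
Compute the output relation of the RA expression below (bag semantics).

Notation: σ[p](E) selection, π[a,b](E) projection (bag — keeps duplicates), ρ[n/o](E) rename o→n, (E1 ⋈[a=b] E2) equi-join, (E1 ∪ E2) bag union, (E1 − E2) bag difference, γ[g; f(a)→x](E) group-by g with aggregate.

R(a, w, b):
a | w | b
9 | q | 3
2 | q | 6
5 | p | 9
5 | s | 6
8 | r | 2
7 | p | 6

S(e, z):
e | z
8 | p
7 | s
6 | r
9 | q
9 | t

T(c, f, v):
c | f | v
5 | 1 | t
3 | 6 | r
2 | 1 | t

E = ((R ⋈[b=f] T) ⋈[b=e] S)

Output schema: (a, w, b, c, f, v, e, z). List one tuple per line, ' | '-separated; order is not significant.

Per-node cardinality:
  R → 6
  T → 3
  (R ⋈[b=f] T) → 3
  S → 5
  ((R ⋈[b=f] T) ⋈[b=e] S) → 3

== RESULT ==
a | w | b | c | f | v | e | z
2 | q | 6 | 3 | 6 | r | 6 | r
5 | s | 6 | 3 | 6 | r | 6 | r
7 | p | 6 | 3 | 6 | r | 6 | r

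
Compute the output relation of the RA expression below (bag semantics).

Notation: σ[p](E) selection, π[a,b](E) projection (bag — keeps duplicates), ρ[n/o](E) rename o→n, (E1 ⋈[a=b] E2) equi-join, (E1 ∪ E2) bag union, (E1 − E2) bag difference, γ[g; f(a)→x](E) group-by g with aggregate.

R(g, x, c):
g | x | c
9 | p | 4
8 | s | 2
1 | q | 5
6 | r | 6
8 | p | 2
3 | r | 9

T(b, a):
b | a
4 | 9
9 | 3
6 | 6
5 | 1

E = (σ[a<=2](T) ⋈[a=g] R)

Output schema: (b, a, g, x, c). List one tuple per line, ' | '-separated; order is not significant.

Per-node cardinality:
  T → 4
  σ[a<=2](T) → 1
  R → 6
  (σ[a<=2](T) ⋈[a=g] R) → 1

== RESULT ==
b | a | g | x | c
5 | 1 | 1 | q | 5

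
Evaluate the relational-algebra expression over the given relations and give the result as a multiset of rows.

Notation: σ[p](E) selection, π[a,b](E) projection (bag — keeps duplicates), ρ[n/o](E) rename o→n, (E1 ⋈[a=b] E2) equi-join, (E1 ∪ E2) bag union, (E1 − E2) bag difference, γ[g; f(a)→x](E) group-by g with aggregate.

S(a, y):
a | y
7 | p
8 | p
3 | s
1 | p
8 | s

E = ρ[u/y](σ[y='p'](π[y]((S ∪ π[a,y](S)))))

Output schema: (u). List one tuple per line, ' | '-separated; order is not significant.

Per-node cardinality:
  S → 5
  S → 5
  π[a,y](S) → 5
  (S ∪ π[a,y](S)) → 10
  π[y]((S ∪ π[a,y](S))) → 10
  σ[y='p'](π[y]((S ∪ π[a,y](S)))) → 6
  ρ[u/y](σ[y='p'](π[y]((S ∪ π[a,y](S))))) → 6

== RESULT ==
u
p
p
p
p
p
p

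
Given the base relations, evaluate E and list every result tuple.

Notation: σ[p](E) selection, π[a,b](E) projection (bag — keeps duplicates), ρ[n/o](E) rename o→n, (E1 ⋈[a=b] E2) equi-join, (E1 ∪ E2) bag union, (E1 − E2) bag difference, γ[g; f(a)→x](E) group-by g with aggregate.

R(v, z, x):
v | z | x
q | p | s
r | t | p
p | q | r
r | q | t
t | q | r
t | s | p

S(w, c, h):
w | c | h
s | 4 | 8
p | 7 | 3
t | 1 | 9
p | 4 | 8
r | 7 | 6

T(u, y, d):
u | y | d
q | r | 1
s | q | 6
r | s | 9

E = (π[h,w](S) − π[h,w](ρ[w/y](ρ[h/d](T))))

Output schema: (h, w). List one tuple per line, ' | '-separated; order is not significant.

Stepwise |·|:
  S → 5
  π[h,w](S) → 5
  T → 3
  ρ[h/d](T) → 3
  ρ[w/y](ρ[h/d](T)) → 3
  π[h,w](ρ[w/y](ρ[h/d](T))) → 3
  (π[h,w](S) − π[h,w](ρ[w/y](ρ[h/d](T)))) → 5

== RESULT ==
h | w
3 | p
6 | r
8 | p
8 | s
9 | t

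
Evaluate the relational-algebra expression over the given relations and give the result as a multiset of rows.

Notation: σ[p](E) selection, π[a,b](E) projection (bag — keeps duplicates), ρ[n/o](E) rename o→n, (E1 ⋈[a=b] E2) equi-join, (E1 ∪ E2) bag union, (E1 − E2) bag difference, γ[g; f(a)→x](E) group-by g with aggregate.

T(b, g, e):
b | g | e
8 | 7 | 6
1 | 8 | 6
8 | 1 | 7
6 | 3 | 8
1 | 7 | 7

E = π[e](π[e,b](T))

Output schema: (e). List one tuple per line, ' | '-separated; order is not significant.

Row counts bottom-up:
  T → 5
  π[e,b](T) → 5
  π[e](π[e,b](T)) → 5

== RESULT ==
e
6
6
7
7
8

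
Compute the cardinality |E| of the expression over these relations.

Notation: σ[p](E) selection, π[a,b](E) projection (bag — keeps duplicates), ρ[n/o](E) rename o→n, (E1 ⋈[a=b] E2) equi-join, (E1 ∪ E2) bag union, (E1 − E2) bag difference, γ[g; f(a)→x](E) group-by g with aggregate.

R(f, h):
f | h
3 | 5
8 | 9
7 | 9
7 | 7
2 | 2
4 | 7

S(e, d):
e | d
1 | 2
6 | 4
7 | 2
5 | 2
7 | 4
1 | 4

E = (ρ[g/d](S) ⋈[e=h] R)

Per-node cardinality:
  S → 6
  ρ[g/d](S) → 6
  R → 6
  (ρ[g/d](S) ⋈[e=h] R) → 5

|E| = 5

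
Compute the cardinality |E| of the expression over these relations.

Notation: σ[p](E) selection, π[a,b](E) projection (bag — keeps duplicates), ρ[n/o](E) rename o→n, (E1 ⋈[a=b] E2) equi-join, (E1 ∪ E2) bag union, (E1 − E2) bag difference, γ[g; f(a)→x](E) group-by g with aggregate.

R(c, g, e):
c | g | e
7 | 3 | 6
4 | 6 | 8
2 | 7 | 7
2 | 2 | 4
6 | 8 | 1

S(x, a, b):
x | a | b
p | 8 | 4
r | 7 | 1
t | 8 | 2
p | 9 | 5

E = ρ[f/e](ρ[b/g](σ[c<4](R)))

Stepwise |·|:
  R → 5
  σ[c<4](R) → 2
  ρ[b/g](σ[c<4](R)) → 2
  ρ[f/e](ρ[b/g](σ[c<4](R))) → 2

|E| = 2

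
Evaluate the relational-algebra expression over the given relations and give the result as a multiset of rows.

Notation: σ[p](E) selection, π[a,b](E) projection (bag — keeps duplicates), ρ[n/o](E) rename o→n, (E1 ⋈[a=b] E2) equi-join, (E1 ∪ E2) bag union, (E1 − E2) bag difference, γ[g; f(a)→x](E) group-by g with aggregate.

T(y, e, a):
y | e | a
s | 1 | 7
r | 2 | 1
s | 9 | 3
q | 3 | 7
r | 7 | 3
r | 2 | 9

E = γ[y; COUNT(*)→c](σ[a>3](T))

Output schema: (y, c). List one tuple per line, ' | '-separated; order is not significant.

Per-node cardinality:
  T → 6
  σ[a>3](T) → 3
  γ[y; COUNT(*)→c](σ[a>3](T)) → 3

== RESULT ==
y | c
q | 1
r | 1
s | 1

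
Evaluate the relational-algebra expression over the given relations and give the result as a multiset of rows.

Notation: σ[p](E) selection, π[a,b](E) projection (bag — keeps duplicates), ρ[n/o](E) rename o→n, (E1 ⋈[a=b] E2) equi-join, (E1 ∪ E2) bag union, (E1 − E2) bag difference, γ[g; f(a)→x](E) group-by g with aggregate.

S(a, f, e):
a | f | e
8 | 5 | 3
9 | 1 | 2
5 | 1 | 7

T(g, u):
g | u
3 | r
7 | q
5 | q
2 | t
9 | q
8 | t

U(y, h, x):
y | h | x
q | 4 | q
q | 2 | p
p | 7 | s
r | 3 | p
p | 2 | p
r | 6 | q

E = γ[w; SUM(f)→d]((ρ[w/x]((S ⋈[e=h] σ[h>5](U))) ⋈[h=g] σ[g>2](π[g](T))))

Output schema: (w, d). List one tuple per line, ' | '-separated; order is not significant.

Row counts bottom-up:
  S → 3
  U → 6
  σ[h>5](U) → 2
  (S ⋈[e=h] σ[h>5](U)) → 1
  ρ[w/x]((S ⋈[e=h] σ[h>5](U))) → 1
  T → 6
  π[g](T) → 6
  σ[g>2](π[g](T)) → 5
  (ρ[w/x]((S ⋈[e=h] σ[h>5](U))) ⋈[h=g] σ[g>2](π[g](T))) → 1
  γ[w; SUM(f)→d]((ρ[w/x]((S ⋈[e=h] σ[h>5](U))) ⋈[h=g] σ[g>2](π[g](T)))) → 1

== RESULT ==
w | d
s | 1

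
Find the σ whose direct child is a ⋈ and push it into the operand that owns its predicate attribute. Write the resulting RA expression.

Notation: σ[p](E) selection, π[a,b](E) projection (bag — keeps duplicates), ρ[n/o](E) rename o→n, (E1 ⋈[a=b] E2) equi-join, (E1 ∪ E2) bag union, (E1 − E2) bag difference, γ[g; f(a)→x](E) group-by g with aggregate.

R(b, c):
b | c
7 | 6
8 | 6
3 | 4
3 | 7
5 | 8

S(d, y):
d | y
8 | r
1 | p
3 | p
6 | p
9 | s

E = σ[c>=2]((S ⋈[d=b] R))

σ filters on c, owned by the right side.
E' = (S ⋈[d=b] σ[c>=2](R))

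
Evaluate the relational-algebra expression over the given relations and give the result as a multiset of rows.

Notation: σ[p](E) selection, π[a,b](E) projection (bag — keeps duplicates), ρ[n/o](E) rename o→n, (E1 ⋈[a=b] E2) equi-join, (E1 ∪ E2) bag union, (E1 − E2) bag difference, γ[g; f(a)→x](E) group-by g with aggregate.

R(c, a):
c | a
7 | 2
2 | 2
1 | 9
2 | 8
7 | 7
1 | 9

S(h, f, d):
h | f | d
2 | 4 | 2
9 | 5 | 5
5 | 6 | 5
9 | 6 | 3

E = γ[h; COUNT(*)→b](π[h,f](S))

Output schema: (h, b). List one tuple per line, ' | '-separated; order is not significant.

Row counts bottom-up:
  S → 4
  π[h,f](S) → 4
  γ[h; COUNT(*)→b](π[h,f](S)) → 3

== RESULT ==
h | b
2 | 1
5 | 1
9 | 2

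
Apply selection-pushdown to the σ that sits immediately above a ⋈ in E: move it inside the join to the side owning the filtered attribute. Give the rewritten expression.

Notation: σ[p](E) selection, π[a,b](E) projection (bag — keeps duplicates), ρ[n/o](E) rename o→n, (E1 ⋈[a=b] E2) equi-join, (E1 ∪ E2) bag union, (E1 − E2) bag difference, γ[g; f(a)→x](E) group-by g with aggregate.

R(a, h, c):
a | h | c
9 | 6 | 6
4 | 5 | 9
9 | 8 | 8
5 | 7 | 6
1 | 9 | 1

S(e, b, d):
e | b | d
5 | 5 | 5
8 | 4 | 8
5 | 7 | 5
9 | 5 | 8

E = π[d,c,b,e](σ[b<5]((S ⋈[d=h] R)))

σ filters on b, owned by the left side.
E' = π[d,c,b,e]((σ[b<5](S) ⋈[d=h] R))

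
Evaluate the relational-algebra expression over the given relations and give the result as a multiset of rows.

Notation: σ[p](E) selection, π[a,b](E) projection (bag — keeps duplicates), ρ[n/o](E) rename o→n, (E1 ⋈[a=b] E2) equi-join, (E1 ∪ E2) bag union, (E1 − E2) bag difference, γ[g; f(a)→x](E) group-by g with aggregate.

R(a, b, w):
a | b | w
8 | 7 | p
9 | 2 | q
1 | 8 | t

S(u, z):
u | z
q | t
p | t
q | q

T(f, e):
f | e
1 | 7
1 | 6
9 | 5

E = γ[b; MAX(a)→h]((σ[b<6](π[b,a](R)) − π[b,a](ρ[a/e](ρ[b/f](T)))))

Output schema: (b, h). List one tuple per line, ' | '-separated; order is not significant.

Subexpression sizes:
  R → 3
  π[b,a](R) → 3
  σ[b<6](π[b,a](R)) → 1
  T → 3
  ρ[b/f](T) → 3
  ρ[a/e](ρ[b/f](T)) → 3
  π[b,a](ρ[a/e](ρ[b/f](T))) → 3
  (σ[b<6](π[b,a](R)) − π[b,a](ρ[a/e](ρ[b/f](T)))) → 1
  γ[b; MAX(a)→h]((σ[b<6](π[b,a](R)) − π[b,a](ρ[a/e](ρ[b/f](T))))) → 1

== RESULT ==
b | h
2 | 9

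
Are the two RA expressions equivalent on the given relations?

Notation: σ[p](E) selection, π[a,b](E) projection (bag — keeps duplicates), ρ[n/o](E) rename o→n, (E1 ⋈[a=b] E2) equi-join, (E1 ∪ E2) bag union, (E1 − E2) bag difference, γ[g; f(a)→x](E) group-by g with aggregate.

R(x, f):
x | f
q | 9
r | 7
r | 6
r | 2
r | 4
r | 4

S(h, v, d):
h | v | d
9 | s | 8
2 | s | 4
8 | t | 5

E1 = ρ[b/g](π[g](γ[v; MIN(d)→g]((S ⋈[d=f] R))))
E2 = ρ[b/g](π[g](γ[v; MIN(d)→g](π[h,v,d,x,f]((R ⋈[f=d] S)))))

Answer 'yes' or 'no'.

E1 stepwise |·|:
  S → 3
  R → 6
  (S ⋈[d=f] R) → 2
  γ[v; MIN(d)→g]((S ⋈[d=f] R)) → 1
  π[g](γ[v; MIN(d)→g]((S ⋈[d=f] R))) → 1
  ρ[b/g](π[g](γ[v; MIN(d)→g]((S ⋈[d=f] R)))) → 1
E2 stepwise |·|:
  R → 6
  S → 3
  (R ⋈[f=d] S) → 2
  π[h,v,d,x,f]((R ⋈[f=d] S)) → 2
  γ[v; MIN(d)→g](π[h,v,d,x,f]((R ⋈[f=d] S))) → 1
  π[g](γ[v; MIN(d)→g](π[h,v,d,x,f]((R ⋈[f=d] S)))) → 1
  ρ[b/g](π[g](γ[v; MIN(d)→g](π[h,v,d,x,f]((R ⋈[f=d] S))))) → 1

E1 and E2 produce the same multiset:
b
4

yes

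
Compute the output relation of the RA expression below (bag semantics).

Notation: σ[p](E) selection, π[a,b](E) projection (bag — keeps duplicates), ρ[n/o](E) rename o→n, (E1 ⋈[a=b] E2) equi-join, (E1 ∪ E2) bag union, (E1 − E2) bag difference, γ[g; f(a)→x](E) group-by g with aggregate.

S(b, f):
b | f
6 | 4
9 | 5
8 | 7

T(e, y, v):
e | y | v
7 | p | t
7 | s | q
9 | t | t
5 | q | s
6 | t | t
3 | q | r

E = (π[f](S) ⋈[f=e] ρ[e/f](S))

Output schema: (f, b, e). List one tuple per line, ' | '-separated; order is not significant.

Per-node cardinality:
  S → 3
  π[f](S) → 3
  S → 3
  ρ[e/f](S) → 3
  (π[f](S) ⋈[f=e] ρ[e/f](S)) → 3

== RESULT ==
f | b | e
4 | 6 | 4
5 | 9 | 5
7 | 8 | 7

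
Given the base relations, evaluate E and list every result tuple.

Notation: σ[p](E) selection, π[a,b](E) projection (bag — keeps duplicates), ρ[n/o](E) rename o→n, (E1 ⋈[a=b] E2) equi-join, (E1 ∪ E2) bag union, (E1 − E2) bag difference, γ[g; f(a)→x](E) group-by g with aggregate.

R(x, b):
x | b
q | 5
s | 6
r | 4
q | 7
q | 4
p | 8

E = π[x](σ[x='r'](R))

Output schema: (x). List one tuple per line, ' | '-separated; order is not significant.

Subexpression sizes:
  R → 6
  σ[x='r'](R) → 1
  π[x](σ[x='r'](R)) → 1

== RESULT ==
x
r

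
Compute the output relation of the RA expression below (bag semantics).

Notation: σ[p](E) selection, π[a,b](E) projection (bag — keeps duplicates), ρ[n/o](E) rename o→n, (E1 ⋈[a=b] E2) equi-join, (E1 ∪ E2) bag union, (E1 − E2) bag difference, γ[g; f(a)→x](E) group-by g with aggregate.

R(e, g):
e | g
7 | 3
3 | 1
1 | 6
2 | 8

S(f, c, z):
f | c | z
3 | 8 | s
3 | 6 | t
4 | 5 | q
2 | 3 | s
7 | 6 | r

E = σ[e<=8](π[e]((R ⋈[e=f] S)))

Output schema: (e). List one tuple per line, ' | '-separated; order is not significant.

Stepwise |·|:
  R → 4
  S → 5
  (R ⋈[e=f] S) → 4
  π[e]((R ⋈[e=f] S)) → 4
  σ[e<=8](π[e]((R ⋈[e=f] S))) → 4

== RESULT ==
e
2
3
3
7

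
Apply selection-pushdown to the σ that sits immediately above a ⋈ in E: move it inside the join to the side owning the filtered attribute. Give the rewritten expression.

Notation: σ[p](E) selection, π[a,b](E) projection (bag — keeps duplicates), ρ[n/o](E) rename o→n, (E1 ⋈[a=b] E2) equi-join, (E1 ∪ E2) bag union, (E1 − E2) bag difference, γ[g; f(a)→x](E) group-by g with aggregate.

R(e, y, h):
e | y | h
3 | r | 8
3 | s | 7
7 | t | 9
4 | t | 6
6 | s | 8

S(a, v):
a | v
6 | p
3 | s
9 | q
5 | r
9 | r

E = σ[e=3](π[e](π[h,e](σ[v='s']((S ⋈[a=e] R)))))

σ filters on v, owned by the left side.
E' = σ[e=3](π[e](π[h,e]((σ[v='s'](S) ⋈[a=e] R))))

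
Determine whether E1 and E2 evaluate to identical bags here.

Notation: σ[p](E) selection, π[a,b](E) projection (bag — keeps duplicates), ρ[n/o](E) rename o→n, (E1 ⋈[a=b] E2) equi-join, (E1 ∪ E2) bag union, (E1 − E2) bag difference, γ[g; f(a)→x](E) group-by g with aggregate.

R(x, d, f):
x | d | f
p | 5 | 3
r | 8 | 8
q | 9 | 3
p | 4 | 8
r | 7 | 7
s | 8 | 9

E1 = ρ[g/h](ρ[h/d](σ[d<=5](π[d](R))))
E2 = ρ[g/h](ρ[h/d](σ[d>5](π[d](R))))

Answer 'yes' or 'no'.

E1 subexpression sizes:
  R → 6
  π[d](R) → 6
  σ[d<=5](π[d](R)) → 2
  ρ[h/d](σ[d<=5](π[d](R))) → 2
  ρ[g/h](ρ[h/d](σ[d<=5](π[d](R)))) → 2
E2 subexpression sizes:
  R → 6
  π[d](R) → 6
  σ[d>5](π[d](R)) → 4
  ρ[h/d](σ[d>5](π[d](R))) → 4
  ρ[g/h](ρ[h/d](σ[d>5](π[d](R)))) → 4

E1 result:
g
4
5
E2 result:
g
7
8
8
9
Witness: (7,) appears 0× in E1 but 1× in E2.

no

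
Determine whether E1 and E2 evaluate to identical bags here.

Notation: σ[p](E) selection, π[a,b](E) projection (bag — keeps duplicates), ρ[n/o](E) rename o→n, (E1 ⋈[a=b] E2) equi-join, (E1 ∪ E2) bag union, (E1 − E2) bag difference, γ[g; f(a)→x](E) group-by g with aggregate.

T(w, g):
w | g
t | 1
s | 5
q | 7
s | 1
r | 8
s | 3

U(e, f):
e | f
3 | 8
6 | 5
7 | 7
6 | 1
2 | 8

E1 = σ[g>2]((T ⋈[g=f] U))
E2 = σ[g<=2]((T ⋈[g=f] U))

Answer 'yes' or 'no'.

E1 subexpression sizes:
  T → 6
  U → 5
  (T ⋈[g=f] U) → 6
  σ[g>2]((T ⋈[g=f] U)) → 4
E2 subexpression sizes:
  T → 6
  U → 5
  (T ⋈[g=f] U) → 6
  σ[g<=2]((T ⋈[g=f] U)) → 2

E1 result:
w | g | e | f
q | 7 | 7 | 7
r | 8 | 2 | 8
r | 8 | 3 | 8
s | 5 | 6 | 5
E2 result:
w | g | e | f
s | 1 | 6 | 1
t | 1 | 6 | 1
Witness: ('q', 7, 7, 7) appears 1× in E1 but 0× in E2.

no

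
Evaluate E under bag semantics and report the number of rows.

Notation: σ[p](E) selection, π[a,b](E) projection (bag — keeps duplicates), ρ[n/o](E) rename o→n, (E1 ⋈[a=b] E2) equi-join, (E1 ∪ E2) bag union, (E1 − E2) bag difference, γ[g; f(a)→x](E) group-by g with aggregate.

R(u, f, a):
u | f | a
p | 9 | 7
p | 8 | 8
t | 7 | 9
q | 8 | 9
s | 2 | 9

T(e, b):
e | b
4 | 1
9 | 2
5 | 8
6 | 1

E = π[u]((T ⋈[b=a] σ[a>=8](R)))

Per-node cardinality:
  T → 4
  R → 5
  σ[a>=8](R) → 4
  (T ⋈[b=a] σ[a>=8](R)) → 1
  π[u]((T ⋈[b=a] σ[a>=8](R))) → 1

|E| = 1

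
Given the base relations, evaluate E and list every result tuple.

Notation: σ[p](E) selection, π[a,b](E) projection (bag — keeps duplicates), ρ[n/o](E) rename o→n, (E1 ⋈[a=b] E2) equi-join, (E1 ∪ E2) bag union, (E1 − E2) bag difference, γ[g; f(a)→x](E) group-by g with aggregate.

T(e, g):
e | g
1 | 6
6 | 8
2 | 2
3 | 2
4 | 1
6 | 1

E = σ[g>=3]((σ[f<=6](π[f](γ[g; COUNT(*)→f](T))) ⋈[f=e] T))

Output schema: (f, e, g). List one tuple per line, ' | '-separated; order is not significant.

Per-node cardinality:
  T → 6
  γ[g; COUNT(*)→f](T) → 4
  π[f](γ[g; COUNT(*)→f](T)) → 4
  σ[f<=6](π[f](γ[g; COUNT(*)→f](T))) → 4
  T → 6
  (σ[f<=6](π[f](γ[g; COUNT(*)→f](T))) ⋈[f=e] T) → 4
  σ[g>=3]((σ[f<=6](π[f](γ[g; COUNT(*)→f](T))) ⋈[f=e] T)) → 2

== RESULT ==
f | e | g
1 | 1 | 6
1 | 1 | 6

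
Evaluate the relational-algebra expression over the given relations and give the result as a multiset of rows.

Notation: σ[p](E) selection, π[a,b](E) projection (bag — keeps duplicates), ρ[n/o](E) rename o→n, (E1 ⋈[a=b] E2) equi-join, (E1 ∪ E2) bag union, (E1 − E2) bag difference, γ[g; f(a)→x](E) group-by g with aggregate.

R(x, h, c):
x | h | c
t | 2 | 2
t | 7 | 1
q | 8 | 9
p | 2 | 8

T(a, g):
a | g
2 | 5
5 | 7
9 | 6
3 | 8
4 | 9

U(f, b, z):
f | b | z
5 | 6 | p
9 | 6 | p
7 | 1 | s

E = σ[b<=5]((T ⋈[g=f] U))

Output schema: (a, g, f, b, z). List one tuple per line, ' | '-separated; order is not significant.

Subexpression sizes:
  T → 5
  U → 3
  (T ⋈[g=f] U) → 3
  σ[b<=5]((T ⋈[g=f] U)) → 1

== RESULT ==
a | g | f | b | z
5 | 7 | 7 | 1 | s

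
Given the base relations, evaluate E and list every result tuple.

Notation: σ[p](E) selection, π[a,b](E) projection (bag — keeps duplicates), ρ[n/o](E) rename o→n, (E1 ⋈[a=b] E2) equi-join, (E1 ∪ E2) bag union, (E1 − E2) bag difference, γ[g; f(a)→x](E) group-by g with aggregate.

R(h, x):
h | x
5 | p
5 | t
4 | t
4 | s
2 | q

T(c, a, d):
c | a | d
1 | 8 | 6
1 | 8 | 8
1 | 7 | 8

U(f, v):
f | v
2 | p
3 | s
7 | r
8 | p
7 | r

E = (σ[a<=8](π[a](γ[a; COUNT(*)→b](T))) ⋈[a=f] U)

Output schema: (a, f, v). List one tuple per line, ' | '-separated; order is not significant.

Stepwise |·|:
  T → 3
  γ[a; COUNT(*)→b](T) → 2
  π[a](γ[a; COUNT(*)→b](T)) → 2
  σ[a<=8](π[a](γ[a; COUNT(*)→b](T))) → 2
  U → 5
  (σ[a<=8](π[a](γ[a; COUNT(*)→b](T))) ⋈[a=f] U) → 3

== RESULT ==
a | f | v
7 | 7 | r
7 | 7 | r
8 | 8 | p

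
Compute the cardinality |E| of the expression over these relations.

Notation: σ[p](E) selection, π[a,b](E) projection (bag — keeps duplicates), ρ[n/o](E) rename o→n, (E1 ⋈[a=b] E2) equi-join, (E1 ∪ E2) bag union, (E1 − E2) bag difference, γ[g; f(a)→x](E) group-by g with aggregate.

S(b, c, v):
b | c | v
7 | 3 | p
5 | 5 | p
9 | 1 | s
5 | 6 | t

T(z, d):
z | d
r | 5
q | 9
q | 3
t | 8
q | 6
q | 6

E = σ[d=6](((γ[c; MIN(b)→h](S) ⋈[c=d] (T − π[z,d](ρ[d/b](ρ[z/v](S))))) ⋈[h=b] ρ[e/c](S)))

Row counts bottom-up:
  S → 4
  γ[c; MIN(b)→h](S) → 4
  T → 6
  S → 4
  ρ[z/v](S) → 4
  ρ[d/b](ρ[z/v](S)) → 4
  π[z,d](ρ[d/b](ρ[z/v](S))) → 4
  (T − π[z,d](ρ[d/b](ρ[z/v](S)))) → 6
  (γ[c; MIN(b)→h](S) ⋈[c=d] (T − π[z,d](ρ[d/b](ρ[z/v](S))))) → 4
  S → 4
  ρ[e/c](S) → 4
  ((γ[c; MIN(b)→h](S) ⋈[c=d] (T − π[z,d](ρ[d/b](ρ[z/v](S))))) ⋈[h=b] ρ[e/c](S)) → 7
  σ[d=6](((γ[c; MIN(b)→h](S) ⋈[c=d] (T − π[z,d](ρ[d/b](ρ[z/v](S))))) ⋈[h=b] ρ[e/c](S))) → 4

|E| = 4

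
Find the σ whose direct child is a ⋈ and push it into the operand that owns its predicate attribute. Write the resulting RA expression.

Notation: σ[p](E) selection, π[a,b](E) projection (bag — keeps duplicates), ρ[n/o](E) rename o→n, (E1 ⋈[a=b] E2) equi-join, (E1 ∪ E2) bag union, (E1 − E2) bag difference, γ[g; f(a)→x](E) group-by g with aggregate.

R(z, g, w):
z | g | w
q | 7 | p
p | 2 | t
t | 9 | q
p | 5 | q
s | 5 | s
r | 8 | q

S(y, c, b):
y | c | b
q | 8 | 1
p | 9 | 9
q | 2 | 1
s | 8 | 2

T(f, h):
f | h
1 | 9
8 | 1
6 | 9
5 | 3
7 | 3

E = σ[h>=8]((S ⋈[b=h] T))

σ filters on h, owned by the right side.
E' = (S ⋈[b=h] σ[h>=8](T))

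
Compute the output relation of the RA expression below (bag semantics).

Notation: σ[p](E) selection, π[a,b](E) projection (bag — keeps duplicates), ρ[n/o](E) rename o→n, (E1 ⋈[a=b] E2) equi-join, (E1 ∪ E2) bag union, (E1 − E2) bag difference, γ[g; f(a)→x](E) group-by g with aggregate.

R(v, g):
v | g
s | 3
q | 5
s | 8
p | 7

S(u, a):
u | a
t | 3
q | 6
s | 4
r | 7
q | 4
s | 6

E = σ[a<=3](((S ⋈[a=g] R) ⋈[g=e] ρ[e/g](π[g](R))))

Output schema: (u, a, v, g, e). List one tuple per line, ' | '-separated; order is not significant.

Per-node cardinality:
  S → 6
  R → 4
  (S ⋈[a=g] R) → 2
  R → 4
  π[g](R) → 4
  ρ[e/g](π[g](R)) → 4
  ((S ⋈[a=g] R) ⋈[g=e] ρ[e/g](π[g](R))) → 2
  σ[a<=3](((S ⋈[a=g] R) ⋈[g=e] ρ[e/g](π[g](R)))) → 1

== RESULT ==
u | a | v | g | e
t | 3 | s | 3 | 3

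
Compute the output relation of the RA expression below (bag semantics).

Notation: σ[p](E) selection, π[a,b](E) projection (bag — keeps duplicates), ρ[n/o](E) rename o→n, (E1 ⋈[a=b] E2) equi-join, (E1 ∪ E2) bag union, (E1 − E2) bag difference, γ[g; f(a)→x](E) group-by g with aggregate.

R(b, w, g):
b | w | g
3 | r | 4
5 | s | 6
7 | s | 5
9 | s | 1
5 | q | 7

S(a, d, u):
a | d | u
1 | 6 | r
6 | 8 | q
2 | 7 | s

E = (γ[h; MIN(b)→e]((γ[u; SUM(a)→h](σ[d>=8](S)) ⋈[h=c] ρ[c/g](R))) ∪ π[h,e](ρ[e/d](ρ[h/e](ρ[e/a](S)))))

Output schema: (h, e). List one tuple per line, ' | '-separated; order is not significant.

Stepwise |·|:
  S → 3
  σ[d>=8](S) → 1
  γ[u; SUM(a)→h](σ[d>=8](S)) → 1
  R → 5
  ρ[c/g](R) → 5
  (γ[u; SUM(a)→h](σ[d>=8](S)) ⋈[h=c] ρ[c/g](R)) → 1
  γ[h; MIN(b)→e]((γ[u; SUM(a)→h](σ[d>=8](S)) ⋈[h=c] ρ[c/g](R))) → 1
  S → 3
  ρ[e/a](S) → 3
  ρ[h/e](ρ[e/a](S)) → 3
  ρ[e/d](ρ[h/e](ρ[e/a](S))) → 3
  π[h,e](ρ[e/d](ρ[h/e](ρ[e/a](S)))) → 3
  (γ[h; MIN(b)→e]((γ[u; SUM(a)→h](σ[d>=8](S)) ⋈[h=c] ρ[c/g](R))) ∪ π[h,e](ρ[e/d](ρ[h/e](ρ[e/a](S))))) → 4

== RESULT ==
h | e
1 | 6
2 | 7
6 | 5
6 | 8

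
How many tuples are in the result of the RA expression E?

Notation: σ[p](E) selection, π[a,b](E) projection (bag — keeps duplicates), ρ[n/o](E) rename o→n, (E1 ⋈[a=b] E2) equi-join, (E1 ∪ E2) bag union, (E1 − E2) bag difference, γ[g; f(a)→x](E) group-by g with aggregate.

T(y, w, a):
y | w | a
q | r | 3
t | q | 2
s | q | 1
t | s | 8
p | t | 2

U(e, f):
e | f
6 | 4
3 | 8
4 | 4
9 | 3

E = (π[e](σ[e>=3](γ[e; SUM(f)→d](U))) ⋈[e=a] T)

Stepwise |·|:
  U → 4
  γ[e; SUM(f)→d](U) → 4
  σ[e>=3](γ[e; SUM(f)→d](U)) → 4
  π[e](σ[e>=3](γ[e; SUM(f)→d](U))) → 4
  T → 5
  (π[e](σ[e>=3](γ[e; SUM(f)→d](U))) ⋈[e=a] T) → 1

|E| = 1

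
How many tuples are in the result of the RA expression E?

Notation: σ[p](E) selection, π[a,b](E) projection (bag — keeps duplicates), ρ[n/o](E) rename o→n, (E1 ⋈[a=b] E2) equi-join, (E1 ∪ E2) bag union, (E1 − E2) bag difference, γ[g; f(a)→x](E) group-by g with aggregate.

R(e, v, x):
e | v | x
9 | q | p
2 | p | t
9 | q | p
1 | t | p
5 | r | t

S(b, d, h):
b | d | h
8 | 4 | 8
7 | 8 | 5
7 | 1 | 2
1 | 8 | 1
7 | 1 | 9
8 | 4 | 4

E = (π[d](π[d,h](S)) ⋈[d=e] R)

Subexpression sizes:
  S → 6
  π[d,h](S) → 6
  π[d](π[d,h](S)) → 6
  R → 5
  (π[d](π[d,h](S)) ⋈[d=e] R) → 2

|E| = 2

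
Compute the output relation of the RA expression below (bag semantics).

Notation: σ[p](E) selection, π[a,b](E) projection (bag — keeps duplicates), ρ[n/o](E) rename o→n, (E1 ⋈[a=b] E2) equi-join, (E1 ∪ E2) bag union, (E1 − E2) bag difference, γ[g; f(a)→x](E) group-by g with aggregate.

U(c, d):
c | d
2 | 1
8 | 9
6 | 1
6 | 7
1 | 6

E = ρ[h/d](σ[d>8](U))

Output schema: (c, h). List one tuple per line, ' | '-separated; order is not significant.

Row counts bottom-up:
  U → 5
  σ[d>8](U) → 1
  ρ[h/d](σ[d>8](U)) → 1

== RESULT ==
c | h
8 | 9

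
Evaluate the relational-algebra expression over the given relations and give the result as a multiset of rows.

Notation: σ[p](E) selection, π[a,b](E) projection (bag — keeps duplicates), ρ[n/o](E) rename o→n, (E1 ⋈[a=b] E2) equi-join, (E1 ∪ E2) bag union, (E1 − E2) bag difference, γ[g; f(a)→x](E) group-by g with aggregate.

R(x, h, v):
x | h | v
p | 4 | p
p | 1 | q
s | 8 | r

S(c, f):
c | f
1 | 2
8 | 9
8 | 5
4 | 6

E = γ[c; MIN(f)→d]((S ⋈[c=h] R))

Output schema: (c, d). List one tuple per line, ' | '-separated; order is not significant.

Stepwise |·|:
  S → 4
  R → 3
  (S ⋈[c=h] R) → 4
  γ[c; MIN(f)→d]((S ⋈[c=h] R)) → 3

== RESULT ==
c | d
1 | 2
4 | 6
8 | 5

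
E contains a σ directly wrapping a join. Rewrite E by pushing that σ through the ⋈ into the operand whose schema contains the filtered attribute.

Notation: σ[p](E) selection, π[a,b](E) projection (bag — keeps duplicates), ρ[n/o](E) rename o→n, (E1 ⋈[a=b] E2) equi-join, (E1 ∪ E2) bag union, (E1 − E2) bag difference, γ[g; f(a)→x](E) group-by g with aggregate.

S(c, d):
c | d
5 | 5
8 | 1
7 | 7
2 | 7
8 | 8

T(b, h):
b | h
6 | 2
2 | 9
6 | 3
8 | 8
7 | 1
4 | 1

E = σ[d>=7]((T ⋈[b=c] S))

σ filters on d, owned by the right side.
E' = (T ⋈[b=c] σ[d>=7](S))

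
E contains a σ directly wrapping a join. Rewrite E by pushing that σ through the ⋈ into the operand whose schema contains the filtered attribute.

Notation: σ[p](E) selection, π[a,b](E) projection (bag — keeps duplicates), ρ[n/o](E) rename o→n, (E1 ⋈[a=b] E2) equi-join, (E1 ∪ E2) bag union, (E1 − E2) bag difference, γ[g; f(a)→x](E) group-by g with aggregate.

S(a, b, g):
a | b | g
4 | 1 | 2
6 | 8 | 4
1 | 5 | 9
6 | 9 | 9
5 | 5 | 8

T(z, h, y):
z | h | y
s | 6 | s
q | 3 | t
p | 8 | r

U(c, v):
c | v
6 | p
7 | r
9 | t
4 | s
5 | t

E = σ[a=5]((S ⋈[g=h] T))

σ filters on a, owned by the left side.
E' = (σ[a=5](S) ⋈[g=h] T)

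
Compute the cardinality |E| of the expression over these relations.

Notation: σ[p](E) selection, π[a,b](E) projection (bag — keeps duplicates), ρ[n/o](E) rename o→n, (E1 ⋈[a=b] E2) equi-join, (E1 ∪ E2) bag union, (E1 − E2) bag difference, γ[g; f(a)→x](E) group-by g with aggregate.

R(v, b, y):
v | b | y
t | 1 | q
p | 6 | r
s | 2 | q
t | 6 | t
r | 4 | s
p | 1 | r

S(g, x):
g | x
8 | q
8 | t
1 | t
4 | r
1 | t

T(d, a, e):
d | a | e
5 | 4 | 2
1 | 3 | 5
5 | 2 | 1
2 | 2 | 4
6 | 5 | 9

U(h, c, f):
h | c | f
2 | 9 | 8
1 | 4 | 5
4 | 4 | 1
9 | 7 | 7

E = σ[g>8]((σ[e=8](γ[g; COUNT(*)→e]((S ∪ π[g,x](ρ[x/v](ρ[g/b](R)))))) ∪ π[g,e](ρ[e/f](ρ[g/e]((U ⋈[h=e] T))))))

Stepwise |·|:
  S → 5
  R → 6
  ρ[g/b](R) → 6
  ρ[x/v](ρ[g/b](R)) → 6
  π[g,x](ρ[x/v](ρ[g/b](R))) → 6
  (S ∪ π[g,x](ρ[x/v](ρ[g/b](R)))) → 11
  γ[g; COUNT(*)→e]((S ∪ π[g,x](ρ[x/v](ρ[g/b](R))))) → 5
  σ[e=8](γ[g; COUNT(*)→e]((S ∪ π[g,x](ρ[x/v](ρ[g/b](R)))))) → 0
  U → 4
  T → 5
  (U ⋈[h=e] T) → 4
  ρ[g/e]((U ⋈[h=e] T)) → 4
  ρ[e/f](ρ[g/e]((U ⋈[h=e] T))) → 4
  π[g,e](ρ[e/f](ρ[g/e]((U ⋈[h=e] T)))) → 4
  (σ[e=8](γ[g; COUNT(*)→e]((S ∪ π[g,x](ρ[x/v](ρ[g/b](R)))))) ∪ π[g,e](ρ[e/f](ρ[g/e]((U ⋈[h=e] T))))) → 4
  σ[g>8]((σ[e=8](γ[g; COUNT(*)→e]((S ∪ π[g,x](ρ[x/v](ρ[g/b](R)))))) ∪ π[g,e](ρ[e/f](ρ[g/e]((U ⋈[h=e] T)))))) → 1

|E| = 1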